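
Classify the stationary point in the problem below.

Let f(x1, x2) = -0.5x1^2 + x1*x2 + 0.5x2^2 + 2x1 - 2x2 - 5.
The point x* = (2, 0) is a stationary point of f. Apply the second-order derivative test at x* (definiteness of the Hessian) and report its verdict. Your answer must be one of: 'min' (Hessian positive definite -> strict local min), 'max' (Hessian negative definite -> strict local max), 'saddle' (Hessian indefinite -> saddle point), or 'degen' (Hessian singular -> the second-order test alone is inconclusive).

Compute the Hessian H = grad^2 f:
  H = [[-1, 1], [1, 1]]
Verify stationarity: grad f(x*) = H x* + g = (0, 0).
Eigenvalues of H: -1.4142, 1.4142.
Eigenvalues have mixed signs, so H is indefinite -> x* is a saddle point.

saddle


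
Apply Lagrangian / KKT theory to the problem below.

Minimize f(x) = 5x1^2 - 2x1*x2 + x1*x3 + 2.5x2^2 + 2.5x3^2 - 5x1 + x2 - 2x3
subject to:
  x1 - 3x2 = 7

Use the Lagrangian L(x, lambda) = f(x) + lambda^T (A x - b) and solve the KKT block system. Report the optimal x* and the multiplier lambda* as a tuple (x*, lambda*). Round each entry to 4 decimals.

Form the Lagrangian:
  L(x, lambda) = (1/2) x^T Q x + c^T x + lambda^T (A x - b)
Stationarity (grad_x L = 0): Q x + c + A^T lambda = 0.
Primal feasibility: A x = b.

This gives the KKT block system:
  [ Q   A^T ] [ x     ]   [-c ]
  [ A    0  ] [ lambda ] = [ b ]

Solving the linear system:
  x*      = (0.3867, -2.2044, 0.3227)
  lambda* = (-3.5985)
  f(x*)   = 10.2032

x* = (0.3867, -2.2044, 0.3227), lambda* = (-3.5985)


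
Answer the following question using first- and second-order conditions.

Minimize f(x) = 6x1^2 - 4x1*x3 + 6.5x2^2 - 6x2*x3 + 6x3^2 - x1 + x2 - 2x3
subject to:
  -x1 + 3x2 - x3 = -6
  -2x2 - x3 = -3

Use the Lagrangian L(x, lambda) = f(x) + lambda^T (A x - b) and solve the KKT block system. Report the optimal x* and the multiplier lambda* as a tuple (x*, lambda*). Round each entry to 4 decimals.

Form the Lagrangian:
  L(x, lambda) = (1/2) x^T Q x + c^T x + lambda^T (A x - b)
Stationarity (grad_x L = 0): Q x + c + A^T lambda = 0.
Primal feasibility: A x = b.

This gives the KKT block system:
  [ Q   A^T ] [ x     ]   [-c ]
  [ A    0  ] [ lambda ] = [ b ]

Solving the linear system:
  x*      = (2.4194, -0.1161, 3.2323)
  lambda* = (15.1032, 12.7032)
  f(x*)   = 59.8645

x* = (2.4194, -0.1161, 3.2323), lambda* = (15.1032, 12.7032)


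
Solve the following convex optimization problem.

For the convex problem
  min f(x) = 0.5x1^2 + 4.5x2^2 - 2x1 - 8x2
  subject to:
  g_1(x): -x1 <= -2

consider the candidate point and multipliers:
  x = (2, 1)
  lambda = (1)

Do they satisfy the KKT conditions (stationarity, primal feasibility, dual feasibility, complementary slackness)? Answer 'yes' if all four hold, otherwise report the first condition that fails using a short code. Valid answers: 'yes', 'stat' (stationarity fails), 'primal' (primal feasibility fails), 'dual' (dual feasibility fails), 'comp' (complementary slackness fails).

Gradient of f: grad f(x) = Q x + c = (0, 1)
Constraint values g_i(x) = a_i^T x - b_i:
  g_1((2, 1)) = 0
Stationarity residual: grad f(x) + sum_i lambda_i a_i = (-1, 1)
  -> stationarity FAILS
Primal feasibility (all g_i <= 0): OK
Dual feasibility (all lambda_i >= 0): OK
Complementary slackness (lambda_i * g_i(x) = 0 for all i): OK

Verdict: the first failing condition is stationarity -> stat.

stat


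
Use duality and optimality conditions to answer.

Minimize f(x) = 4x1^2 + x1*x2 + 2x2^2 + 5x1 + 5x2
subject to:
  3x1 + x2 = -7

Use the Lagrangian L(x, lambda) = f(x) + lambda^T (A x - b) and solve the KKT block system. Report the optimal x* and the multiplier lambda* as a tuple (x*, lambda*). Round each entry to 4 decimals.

Form the Lagrangian:
  L(x, lambda) = (1/2) x^T Q x + c^T x + lambda^T (A x - b)
Stationarity (grad_x L = 0): Q x + c + A^T lambda = 0.
Primal feasibility: A x = b.

This gives the KKT block system:
  [ Q   A^T ] [ x     ]   [-c ]
  [ A    0  ] [ lambda ] = [ b ]

Solving the linear system:
  x*      = (-1.7632, -1.7105)
  lambda* = (3.6053)
  f(x*)   = 3.9342

x* = (-1.7632, -1.7105), lambda* = (3.6053)


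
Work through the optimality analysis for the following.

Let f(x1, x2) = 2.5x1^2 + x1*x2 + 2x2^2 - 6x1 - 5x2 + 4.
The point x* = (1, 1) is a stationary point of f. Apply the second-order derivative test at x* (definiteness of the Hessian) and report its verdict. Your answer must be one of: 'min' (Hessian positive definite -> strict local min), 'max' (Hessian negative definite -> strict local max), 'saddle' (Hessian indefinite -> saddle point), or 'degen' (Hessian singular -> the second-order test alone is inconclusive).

Compute the Hessian H = grad^2 f:
  H = [[5, 1], [1, 4]]
Verify stationarity: grad f(x*) = H x* + g = (0, 0).
Eigenvalues of H: 3.382, 5.618.
Both eigenvalues > 0, so H is positive definite -> x* is a strict local min.

min


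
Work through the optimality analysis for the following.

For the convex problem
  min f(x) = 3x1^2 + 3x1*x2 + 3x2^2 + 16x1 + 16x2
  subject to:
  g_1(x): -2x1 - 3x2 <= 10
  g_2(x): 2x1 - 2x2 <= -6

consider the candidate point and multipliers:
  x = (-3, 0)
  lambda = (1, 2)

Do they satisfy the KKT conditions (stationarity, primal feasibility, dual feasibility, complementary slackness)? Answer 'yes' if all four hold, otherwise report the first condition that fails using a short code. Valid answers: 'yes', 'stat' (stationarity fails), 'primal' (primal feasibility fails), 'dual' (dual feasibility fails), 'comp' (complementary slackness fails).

Gradient of f: grad f(x) = Q x + c = (-2, 7)
Constraint values g_i(x) = a_i^T x - b_i:
  g_1((-3, 0)) = -4
  g_2((-3, 0)) = 0
Stationarity residual: grad f(x) + sum_i lambda_i a_i = (0, 0)
  -> stationarity OK
Primal feasibility (all g_i <= 0): OK
Dual feasibility (all lambda_i >= 0): OK
Complementary slackness (lambda_i * g_i(x) = 0 for all i): FAILS

Verdict: the first failing condition is complementary_slackness -> comp.

comp


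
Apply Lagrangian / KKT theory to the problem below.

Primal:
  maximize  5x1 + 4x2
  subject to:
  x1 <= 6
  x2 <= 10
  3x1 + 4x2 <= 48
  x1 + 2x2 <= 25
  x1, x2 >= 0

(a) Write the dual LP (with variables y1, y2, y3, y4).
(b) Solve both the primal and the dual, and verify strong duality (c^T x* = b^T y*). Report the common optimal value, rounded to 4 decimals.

The standard primal-dual pair for 'max c^T x s.t. A x <= b, x >= 0' is:
  Dual:  min b^T y  s.t.  A^T y >= c,  y >= 0.

So the dual LP is:
  minimize  6y1 + 10y2 + 48y3 + 25y4
  subject to:
    y1 + 3y3 + y4 >= 5
    y2 + 4y3 + 2y4 >= 4
    y1, y2, y3, y4 >= 0

Solving the primal: x* = (6, 7.5).
  primal value c^T x* = 60.
Solving the dual: y* = (2, 0, 1, 0).
  dual value b^T y* = 60.
Strong duality: c^T x* = b^T y*. Confirmed.

60


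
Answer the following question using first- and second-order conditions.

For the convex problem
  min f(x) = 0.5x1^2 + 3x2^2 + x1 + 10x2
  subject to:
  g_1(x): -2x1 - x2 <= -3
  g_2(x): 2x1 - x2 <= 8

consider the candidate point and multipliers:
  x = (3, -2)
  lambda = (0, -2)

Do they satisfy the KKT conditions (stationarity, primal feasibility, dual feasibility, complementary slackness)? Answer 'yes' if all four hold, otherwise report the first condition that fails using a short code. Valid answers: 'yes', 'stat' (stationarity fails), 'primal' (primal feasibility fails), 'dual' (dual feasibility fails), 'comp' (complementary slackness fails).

Gradient of f: grad f(x) = Q x + c = (4, -2)
Constraint values g_i(x) = a_i^T x - b_i:
  g_1((3, -2)) = -1
  g_2((3, -2)) = 0
Stationarity residual: grad f(x) + sum_i lambda_i a_i = (0, 0)
  -> stationarity OK
Primal feasibility (all g_i <= 0): OK
Dual feasibility (all lambda_i >= 0): FAILS
Complementary slackness (lambda_i * g_i(x) = 0 for all i): OK

Verdict: the first failing condition is dual_feasibility -> dual.

dual


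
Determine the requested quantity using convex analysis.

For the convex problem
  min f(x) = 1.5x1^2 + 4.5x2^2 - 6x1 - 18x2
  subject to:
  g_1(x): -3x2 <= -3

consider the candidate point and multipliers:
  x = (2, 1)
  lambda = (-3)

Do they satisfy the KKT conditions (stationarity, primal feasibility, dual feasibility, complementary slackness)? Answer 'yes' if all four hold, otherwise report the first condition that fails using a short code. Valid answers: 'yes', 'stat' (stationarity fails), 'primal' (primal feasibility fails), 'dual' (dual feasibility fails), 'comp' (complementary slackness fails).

Gradient of f: grad f(x) = Q x + c = (0, -9)
Constraint values g_i(x) = a_i^T x - b_i:
  g_1((2, 1)) = 0
Stationarity residual: grad f(x) + sum_i lambda_i a_i = (0, 0)
  -> stationarity OK
Primal feasibility (all g_i <= 0): OK
Dual feasibility (all lambda_i >= 0): FAILS
Complementary slackness (lambda_i * g_i(x) = 0 for all i): OK

Verdict: the first failing condition is dual_feasibility -> dual.

dual


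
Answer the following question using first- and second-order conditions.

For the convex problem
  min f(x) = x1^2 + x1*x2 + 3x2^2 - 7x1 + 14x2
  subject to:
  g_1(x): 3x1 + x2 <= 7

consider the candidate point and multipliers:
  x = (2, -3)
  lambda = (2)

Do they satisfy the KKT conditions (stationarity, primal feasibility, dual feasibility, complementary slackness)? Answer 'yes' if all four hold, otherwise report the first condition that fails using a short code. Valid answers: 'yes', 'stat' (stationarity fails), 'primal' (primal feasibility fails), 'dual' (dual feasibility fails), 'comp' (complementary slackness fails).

Gradient of f: grad f(x) = Q x + c = (-6, -2)
Constraint values g_i(x) = a_i^T x - b_i:
  g_1((2, -3)) = -4
Stationarity residual: grad f(x) + sum_i lambda_i a_i = (0, 0)
  -> stationarity OK
Primal feasibility (all g_i <= 0): OK
Dual feasibility (all lambda_i >= 0): OK
Complementary slackness (lambda_i * g_i(x) = 0 for all i): FAILS

Verdict: the first failing condition is complementary_slackness -> comp.

comp


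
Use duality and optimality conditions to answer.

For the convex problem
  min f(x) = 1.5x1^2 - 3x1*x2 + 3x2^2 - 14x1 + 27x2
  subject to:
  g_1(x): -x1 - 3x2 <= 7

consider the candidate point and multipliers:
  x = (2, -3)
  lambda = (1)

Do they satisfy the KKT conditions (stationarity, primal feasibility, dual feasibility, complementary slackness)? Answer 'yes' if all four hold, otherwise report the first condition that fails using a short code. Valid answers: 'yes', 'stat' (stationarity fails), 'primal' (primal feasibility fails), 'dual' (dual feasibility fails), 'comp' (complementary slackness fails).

Gradient of f: grad f(x) = Q x + c = (1, 3)
Constraint values g_i(x) = a_i^T x - b_i:
  g_1((2, -3)) = 0
Stationarity residual: grad f(x) + sum_i lambda_i a_i = (0, 0)
  -> stationarity OK
Primal feasibility (all g_i <= 0): OK
Dual feasibility (all lambda_i >= 0): OK
Complementary slackness (lambda_i * g_i(x) = 0 for all i): OK

Verdict: yes, KKT holds.

yes


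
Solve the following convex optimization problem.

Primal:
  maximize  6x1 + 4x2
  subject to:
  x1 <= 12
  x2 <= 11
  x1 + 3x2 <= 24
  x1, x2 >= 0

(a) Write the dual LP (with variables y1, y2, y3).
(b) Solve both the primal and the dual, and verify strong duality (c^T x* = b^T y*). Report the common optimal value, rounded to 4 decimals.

The standard primal-dual pair for 'max c^T x s.t. A x <= b, x >= 0' is:
  Dual:  min b^T y  s.t.  A^T y >= c,  y >= 0.

So the dual LP is:
  minimize  12y1 + 11y2 + 24y3
  subject to:
    y1 + y3 >= 6
    y2 + 3y3 >= 4
    y1, y2, y3 >= 0

Solving the primal: x* = (12, 4).
  primal value c^T x* = 88.
Solving the dual: y* = (4.6667, 0, 1.3333).
  dual value b^T y* = 88.
Strong duality: c^T x* = b^T y*. Confirmed.

88


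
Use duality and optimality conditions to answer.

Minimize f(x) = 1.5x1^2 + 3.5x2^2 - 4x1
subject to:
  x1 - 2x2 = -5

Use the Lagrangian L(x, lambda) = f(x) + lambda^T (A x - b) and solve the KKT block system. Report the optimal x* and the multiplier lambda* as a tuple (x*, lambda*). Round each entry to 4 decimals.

Form the Lagrangian:
  L(x, lambda) = (1/2) x^T Q x + c^T x + lambda^T (A x - b)
Stationarity (grad_x L = 0): Q x + c + A^T lambda = 0.
Primal feasibility: A x = b.

This gives the KKT block system:
  [ Q   A^T ] [ x     ]   [-c ]
  [ A    0  ] [ lambda ] = [ b ]

Solving the linear system:
  x*      = (-1, 2)
  lambda* = (7)
  f(x*)   = 19.5

x* = (-1, 2), lambda* = (7)


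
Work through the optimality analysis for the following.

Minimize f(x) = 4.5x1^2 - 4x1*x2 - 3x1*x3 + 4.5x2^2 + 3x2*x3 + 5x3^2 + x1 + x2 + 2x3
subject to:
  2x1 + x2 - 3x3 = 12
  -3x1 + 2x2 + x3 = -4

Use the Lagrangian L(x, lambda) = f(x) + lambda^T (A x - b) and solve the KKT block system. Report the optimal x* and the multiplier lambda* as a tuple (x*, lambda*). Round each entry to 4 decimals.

Form the Lagrangian:
  L(x, lambda) = (1/2) x^T Q x + c^T x + lambda^T (A x - b)
Stationarity (grad_x L = 0): Q x + c + A^T lambda = 0.
Primal feasibility: A x = b.

This gives the KKT block system:
  [ Q   A^T ] [ x     ]   [-c ]
  [ A    0  ] [ lambda ] = [ b ]

Solving the linear system:
  x*      = (1.8, 1.8, -2.2)
  lambda* = (-6.2, 1.4)
  f(x*)   = 39.6

x* = (1.8, 1.8, -2.2), lambda* = (-6.2, 1.4)


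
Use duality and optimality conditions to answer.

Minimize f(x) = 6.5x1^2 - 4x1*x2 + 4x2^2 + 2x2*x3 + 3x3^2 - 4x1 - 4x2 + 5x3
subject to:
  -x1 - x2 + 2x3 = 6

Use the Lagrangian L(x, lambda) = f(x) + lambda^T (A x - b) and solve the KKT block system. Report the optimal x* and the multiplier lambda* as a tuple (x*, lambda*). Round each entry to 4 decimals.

Form the Lagrangian:
  L(x, lambda) = (1/2) x^T Q x + c^T x + lambda^T (A x - b)
Stationarity (grad_x L = 0): Q x + c + A^T lambda = 0.
Primal feasibility: A x = b.

This gives the KKT block system:
  [ Q   A^T ] [ x     ]   [-c ]
  [ A    0  ] [ lambda ] = [ b ]

Solving the linear system:
  x*      = (-0.6474, -1.2584, 2.0471)
  lambda* = (-7.383)
  f(x*)   = 31.0783

x* = (-0.6474, -1.2584, 2.0471), lambda* = (-7.383)


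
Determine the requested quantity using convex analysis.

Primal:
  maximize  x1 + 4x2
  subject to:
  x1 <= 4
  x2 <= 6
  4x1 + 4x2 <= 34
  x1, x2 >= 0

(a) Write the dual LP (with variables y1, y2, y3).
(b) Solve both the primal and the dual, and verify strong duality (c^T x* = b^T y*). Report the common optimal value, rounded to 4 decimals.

The standard primal-dual pair for 'max c^T x s.t. A x <= b, x >= 0' is:
  Dual:  min b^T y  s.t.  A^T y >= c,  y >= 0.

So the dual LP is:
  minimize  4y1 + 6y2 + 34y3
  subject to:
    y1 + 4y3 >= 1
    y2 + 4y3 >= 4
    y1, y2, y3 >= 0

Solving the primal: x* = (2.5, 6).
  primal value c^T x* = 26.5.
Solving the dual: y* = (0, 3, 0.25).
  dual value b^T y* = 26.5.
Strong duality: c^T x* = b^T y*. Confirmed.

26.5


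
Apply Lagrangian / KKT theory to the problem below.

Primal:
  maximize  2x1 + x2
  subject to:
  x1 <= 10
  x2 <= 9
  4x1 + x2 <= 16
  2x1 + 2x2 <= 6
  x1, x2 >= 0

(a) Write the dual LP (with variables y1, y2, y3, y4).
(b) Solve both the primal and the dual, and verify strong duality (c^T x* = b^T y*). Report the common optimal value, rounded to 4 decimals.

The standard primal-dual pair for 'max c^T x s.t. A x <= b, x >= 0' is:
  Dual:  min b^T y  s.t.  A^T y >= c,  y >= 0.

So the dual LP is:
  minimize  10y1 + 9y2 + 16y3 + 6y4
  subject to:
    y1 + 4y3 + 2y4 >= 2
    y2 + y3 + 2y4 >= 1
    y1, y2, y3, y4 >= 0

Solving the primal: x* = (3, 0).
  primal value c^T x* = 6.
Solving the dual: y* = (0, 0, 0, 1).
  dual value b^T y* = 6.
Strong duality: c^T x* = b^T y*. Confirmed.

6


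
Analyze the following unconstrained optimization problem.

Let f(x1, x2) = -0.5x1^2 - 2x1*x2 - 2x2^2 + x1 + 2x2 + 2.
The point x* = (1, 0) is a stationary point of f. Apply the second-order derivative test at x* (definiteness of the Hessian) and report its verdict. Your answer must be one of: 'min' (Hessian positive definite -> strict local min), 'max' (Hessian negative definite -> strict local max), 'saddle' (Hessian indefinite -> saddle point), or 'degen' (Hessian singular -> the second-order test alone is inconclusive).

Compute the Hessian H = grad^2 f:
  H = [[-1, -2], [-2, -4]]
Verify stationarity: grad f(x*) = H x* + g = (0, 0).
Eigenvalues of H: -5, 0.
H has a zero eigenvalue (singular; negative semidefinite but not definite), so H is neither positive definite, negative definite, nor indefinite. The second-order test alone is inconclusive -> degen.
(Indeed, f is constant along the null direction of H through x*, so x* is not a strict local extremum.)

degen


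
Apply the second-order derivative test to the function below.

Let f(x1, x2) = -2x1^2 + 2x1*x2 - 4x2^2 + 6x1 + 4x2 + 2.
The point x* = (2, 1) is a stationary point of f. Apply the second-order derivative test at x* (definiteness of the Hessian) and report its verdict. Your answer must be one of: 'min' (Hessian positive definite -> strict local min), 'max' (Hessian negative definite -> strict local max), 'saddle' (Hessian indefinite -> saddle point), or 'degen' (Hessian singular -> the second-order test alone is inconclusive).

Compute the Hessian H = grad^2 f:
  H = [[-4, 2], [2, -8]]
Verify stationarity: grad f(x*) = H x* + g = (0, 0).
Eigenvalues of H: -8.8284, -3.1716.
Both eigenvalues < 0, so H is negative definite -> x* is a strict local max.

max


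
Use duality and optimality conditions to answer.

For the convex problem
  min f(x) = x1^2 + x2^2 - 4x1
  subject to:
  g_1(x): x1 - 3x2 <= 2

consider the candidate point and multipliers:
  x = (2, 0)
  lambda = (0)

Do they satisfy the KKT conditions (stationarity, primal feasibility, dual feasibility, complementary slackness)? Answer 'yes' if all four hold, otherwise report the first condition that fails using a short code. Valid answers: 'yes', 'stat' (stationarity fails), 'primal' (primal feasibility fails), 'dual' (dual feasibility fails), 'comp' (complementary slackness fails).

Gradient of f: grad f(x) = Q x + c = (0, 0)
Constraint values g_i(x) = a_i^T x - b_i:
  g_1((2, 0)) = 0
Stationarity residual: grad f(x) + sum_i lambda_i a_i = (0, 0)
  -> stationarity OK
Primal feasibility (all g_i <= 0): OK
Dual feasibility (all lambda_i >= 0): OK
Complementary slackness (lambda_i * g_i(x) = 0 for all i): OK

Verdict: yes, KKT holds.

yes


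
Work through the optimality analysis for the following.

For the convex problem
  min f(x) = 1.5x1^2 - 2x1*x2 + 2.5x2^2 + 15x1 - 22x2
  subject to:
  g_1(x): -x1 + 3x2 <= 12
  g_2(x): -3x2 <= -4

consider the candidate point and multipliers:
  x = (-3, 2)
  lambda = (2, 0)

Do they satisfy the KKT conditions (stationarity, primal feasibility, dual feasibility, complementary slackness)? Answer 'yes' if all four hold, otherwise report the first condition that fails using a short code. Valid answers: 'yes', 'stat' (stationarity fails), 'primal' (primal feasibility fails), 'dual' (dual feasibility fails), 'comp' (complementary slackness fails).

Gradient of f: grad f(x) = Q x + c = (2, -6)
Constraint values g_i(x) = a_i^T x - b_i:
  g_1((-3, 2)) = -3
  g_2((-3, 2)) = -2
Stationarity residual: grad f(x) + sum_i lambda_i a_i = (0, 0)
  -> stationarity OK
Primal feasibility (all g_i <= 0): OK
Dual feasibility (all lambda_i >= 0): OK
Complementary slackness (lambda_i * g_i(x) = 0 for all i): FAILS

Verdict: the first failing condition is complementary_slackness -> comp.

comp


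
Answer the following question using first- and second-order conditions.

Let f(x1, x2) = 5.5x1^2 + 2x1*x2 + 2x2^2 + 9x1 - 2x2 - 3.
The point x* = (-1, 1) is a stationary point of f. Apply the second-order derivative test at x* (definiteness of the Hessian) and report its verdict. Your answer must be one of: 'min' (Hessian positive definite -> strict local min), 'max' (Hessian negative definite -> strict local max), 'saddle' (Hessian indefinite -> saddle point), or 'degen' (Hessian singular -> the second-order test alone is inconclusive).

Compute the Hessian H = grad^2 f:
  H = [[11, 2], [2, 4]]
Verify stationarity: grad f(x*) = H x* + g = (0, 0).
Eigenvalues of H: 3.4689, 11.5311.
Both eigenvalues > 0, so H is positive definite -> x* is a strict local min.

min


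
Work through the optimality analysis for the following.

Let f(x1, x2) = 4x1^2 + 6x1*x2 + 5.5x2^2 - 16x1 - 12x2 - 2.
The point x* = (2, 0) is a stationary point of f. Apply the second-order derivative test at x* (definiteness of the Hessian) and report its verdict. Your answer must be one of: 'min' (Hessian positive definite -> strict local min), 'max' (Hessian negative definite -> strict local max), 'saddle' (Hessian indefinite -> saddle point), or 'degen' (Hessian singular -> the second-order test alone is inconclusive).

Compute the Hessian H = grad^2 f:
  H = [[8, 6], [6, 11]]
Verify stationarity: grad f(x*) = H x* + g = (0, 0).
Eigenvalues of H: 3.3153, 15.6847.
Both eigenvalues > 0, so H is positive definite -> x* is a strict local min.

min


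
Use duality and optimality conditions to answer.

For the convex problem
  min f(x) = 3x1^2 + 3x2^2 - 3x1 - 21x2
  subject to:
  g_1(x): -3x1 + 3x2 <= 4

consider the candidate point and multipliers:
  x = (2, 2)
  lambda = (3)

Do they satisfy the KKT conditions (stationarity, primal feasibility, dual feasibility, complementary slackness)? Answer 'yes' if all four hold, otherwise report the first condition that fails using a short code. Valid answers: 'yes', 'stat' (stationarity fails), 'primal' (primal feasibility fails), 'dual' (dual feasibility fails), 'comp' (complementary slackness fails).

Gradient of f: grad f(x) = Q x + c = (9, -9)
Constraint values g_i(x) = a_i^T x - b_i:
  g_1((2, 2)) = -4
Stationarity residual: grad f(x) + sum_i lambda_i a_i = (0, 0)
  -> stationarity OK
Primal feasibility (all g_i <= 0): OK
Dual feasibility (all lambda_i >= 0): OK
Complementary slackness (lambda_i * g_i(x) = 0 for all i): FAILS

Verdict: the first failing condition is complementary_slackness -> comp.

comp


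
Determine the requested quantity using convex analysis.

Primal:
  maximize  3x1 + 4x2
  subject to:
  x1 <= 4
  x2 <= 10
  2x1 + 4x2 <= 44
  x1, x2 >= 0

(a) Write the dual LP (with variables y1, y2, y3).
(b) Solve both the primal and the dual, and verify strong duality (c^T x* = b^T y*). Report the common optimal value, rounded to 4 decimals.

The standard primal-dual pair for 'max c^T x s.t. A x <= b, x >= 0' is:
  Dual:  min b^T y  s.t.  A^T y >= c,  y >= 0.

So the dual LP is:
  minimize  4y1 + 10y2 + 44y3
  subject to:
    y1 + 2y3 >= 3
    y2 + 4y3 >= 4
    y1, y2, y3 >= 0

Solving the primal: x* = (4, 9).
  primal value c^T x* = 48.
Solving the dual: y* = (1, 0, 1).
  dual value b^T y* = 48.
Strong duality: c^T x* = b^T y*. Confirmed.

48


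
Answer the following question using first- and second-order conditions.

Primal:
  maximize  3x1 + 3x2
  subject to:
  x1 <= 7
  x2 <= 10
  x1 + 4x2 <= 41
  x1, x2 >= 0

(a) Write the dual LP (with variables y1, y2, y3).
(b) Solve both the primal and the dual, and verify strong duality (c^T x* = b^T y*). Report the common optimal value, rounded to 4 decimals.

The standard primal-dual pair for 'max c^T x s.t. A x <= b, x >= 0' is:
  Dual:  min b^T y  s.t.  A^T y >= c,  y >= 0.

So the dual LP is:
  minimize  7y1 + 10y2 + 41y3
  subject to:
    y1 + y3 >= 3
    y2 + 4y3 >= 3
    y1, y2, y3 >= 0

Solving the primal: x* = (7, 8.5).
  primal value c^T x* = 46.5.
Solving the dual: y* = (2.25, 0, 0.75).
  dual value b^T y* = 46.5.
Strong duality: c^T x* = b^T y*. Confirmed.

46.5


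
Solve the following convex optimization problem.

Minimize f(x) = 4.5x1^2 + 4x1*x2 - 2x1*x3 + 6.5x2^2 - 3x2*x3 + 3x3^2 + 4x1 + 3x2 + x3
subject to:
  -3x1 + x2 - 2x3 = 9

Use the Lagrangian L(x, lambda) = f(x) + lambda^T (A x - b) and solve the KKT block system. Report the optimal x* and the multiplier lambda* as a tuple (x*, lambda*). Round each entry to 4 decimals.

Form the Lagrangian:
  L(x, lambda) = (1/2) x^T Q x + c^T x + lambda^T (A x - b)
Stationarity (grad_x L = 0): Q x + c + A^T lambda = 0.
Primal feasibility: A x = b.

This gives the KKT block system:
  [ Q   A^T ] [ x     ]   [-c ]
  [ A    0  ] [ lambda ] = [ b ]

Solving the linear system:
  x*      = (-1.8431, 0.1765, -1.6471)
  lambda* = (-2.8627)
  f(x*)   = 8.6373

x* = (-1.8431, 0.1765, -1.6471), lambda* = (-2.8627)


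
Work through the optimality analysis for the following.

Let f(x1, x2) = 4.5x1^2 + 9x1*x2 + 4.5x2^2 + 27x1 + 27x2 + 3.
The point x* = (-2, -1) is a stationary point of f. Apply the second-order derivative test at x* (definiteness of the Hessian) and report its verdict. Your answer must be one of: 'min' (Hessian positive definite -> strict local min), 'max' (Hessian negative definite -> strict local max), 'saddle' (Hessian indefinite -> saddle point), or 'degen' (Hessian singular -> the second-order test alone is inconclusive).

Compute the Hessian H = grad^2 f:
  H = [[9, 9], [9, 9]]
Verify stationarity: grad f(x*) = H x* + g = (0, 0).
Eigenvalues of H: 0, 18.
H has a zero eigenvalue (singular; positive semidefinite but not definite), so H is neither positive definite, negative definite, nor indefinite. The second-order test alone is inconclusive -> degen.
(Indeed, f is constant along the null direction of H through x*, so x* is not a strict local extremum.)

degen


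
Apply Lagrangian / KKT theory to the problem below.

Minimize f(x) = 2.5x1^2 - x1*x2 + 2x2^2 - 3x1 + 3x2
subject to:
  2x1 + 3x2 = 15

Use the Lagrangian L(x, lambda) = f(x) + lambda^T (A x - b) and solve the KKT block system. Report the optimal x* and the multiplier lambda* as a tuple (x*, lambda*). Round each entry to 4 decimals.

Form the Lagrangian:
  L(x, lambda) = (1/2) x^T Q x + c^T x + lambda^T (A x - b)
Stationarity (grad_x L = 0): Q x + c + A^T lambda = 0.
Primal feasibility: A x = b.

This gives the KKT block system:
  [ Q   A^T ] [ x     ]   [-c ]
  [ A    0  ] [ lambda ] = [ b ]

Solving the linear system:
  x*      = (2.8767, 3.0822)
  lambda* = (-4.1507)
  f(x*)   = 31.4384

x* = (2.8767, 3.0822), lambda* = (-4.1507)


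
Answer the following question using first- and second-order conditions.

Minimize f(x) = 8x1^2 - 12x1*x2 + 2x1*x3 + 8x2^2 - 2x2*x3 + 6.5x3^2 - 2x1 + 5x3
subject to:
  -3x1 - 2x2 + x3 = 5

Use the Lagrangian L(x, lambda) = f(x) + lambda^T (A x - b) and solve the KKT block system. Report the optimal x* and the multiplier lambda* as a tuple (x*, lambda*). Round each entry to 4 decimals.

Form the Lagrangian:
  L(x, lambda) = (1/2) x^T Q x + c^T x + lambda^T (A x - b)
Stationarity (grad_x L = 0): Q x + c + A^T lambda = 0.
Primal feasibility: A x = b.

This gives the KKT block system:
  [ Q   A^T ] [ x     ]   [-c ]
  [ A    0  ] [ lambda ] = [ b ]

Solving the linear system:
  x*      = (-1.0339, -1.0639, -0.2294)
  lambda* = (-2.0782)
  f(x*)   = 5.656

x* = (-1.0339, -1.0639, -0.2294), lambda* = (-2.0782)


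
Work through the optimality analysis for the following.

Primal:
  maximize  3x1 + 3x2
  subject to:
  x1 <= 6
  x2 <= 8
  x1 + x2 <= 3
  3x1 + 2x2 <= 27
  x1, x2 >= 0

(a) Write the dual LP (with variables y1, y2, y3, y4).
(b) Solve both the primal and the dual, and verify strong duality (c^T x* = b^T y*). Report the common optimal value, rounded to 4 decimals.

The standard primal-dual pair for 'max c^T x s.t. A x <= b, x >= 0' is:
  Dual:  min b^T y  s.t.  A^T y >= c,  y >= 0.

So the dual LP is:
  minimize  6y1 + 8y2 + 3y3 + 27y4
  subject to:
    y1 + y3 + 3y4 >= 3
    y2 + y3 + 2y4 >= 3
    y1, y2, y3, y4 >= 0

Solving the primal: x* = (3, 0).
  primal value c^T x* = 9.
Solving the dual: y* = (0, 0, 3, 0).
  dual value b^T y* = 9.
Strong duality: c^T x* = b^T y*. Confirmed.

9


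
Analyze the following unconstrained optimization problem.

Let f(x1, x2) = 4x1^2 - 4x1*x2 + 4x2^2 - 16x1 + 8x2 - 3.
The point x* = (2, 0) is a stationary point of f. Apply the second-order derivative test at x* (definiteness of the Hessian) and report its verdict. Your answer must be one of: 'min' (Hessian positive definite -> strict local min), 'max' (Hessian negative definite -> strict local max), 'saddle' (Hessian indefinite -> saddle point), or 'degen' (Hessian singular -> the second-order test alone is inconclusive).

Compute the Hessian H = grad^2 f:
  H = [[8, -4], [-4, 8]]
Verify stationarity: grad f(x*) = H x* + g = (0, 0).
Eigenvalues of H: 4, 12.
Both eigenvalues > 0, so H is positive definite -> x* is a strict local min.

min


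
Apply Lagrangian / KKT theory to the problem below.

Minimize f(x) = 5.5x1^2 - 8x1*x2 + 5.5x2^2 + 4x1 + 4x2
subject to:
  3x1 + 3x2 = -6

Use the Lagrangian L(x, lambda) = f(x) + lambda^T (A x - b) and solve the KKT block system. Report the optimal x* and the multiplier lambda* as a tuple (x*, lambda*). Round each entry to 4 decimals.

Form the Lagrangian:
  L(x, lambda) = (1/2) x^T Q x + c^T x + lambda^T (A x - b)
Stationarity (grad_x L = 0): Q x + c + A^T lambda = 0.
Primal feasibility: A x = b.

This gives the KKT block system:
  [ Q   A^T ] [ x     ]   [-c ]
  [ A    0  ] [ lambda ] = [ b ]

Solving the linear system:
  x*      = (-1, -1)
  lambda* = (-0.3333)
  f(x*)   = -5

x* = (-1, -1), lambda* = (-0.3333)


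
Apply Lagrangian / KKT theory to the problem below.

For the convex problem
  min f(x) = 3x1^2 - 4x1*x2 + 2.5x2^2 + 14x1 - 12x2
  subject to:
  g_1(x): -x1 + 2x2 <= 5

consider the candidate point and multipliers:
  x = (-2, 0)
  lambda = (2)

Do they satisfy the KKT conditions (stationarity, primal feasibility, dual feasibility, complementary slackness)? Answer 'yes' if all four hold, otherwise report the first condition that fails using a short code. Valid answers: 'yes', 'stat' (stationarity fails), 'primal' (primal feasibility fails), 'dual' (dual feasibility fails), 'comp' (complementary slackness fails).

Gradient of f: grad f(x) = Q x + c = (2, -4)
Constraint values g_i(x) = a_i^T x - b_i:
  g_1((-2, 0)) = -3
Stationarity residual: grad f(x) + sum_i lambda_i a_i = (0, 0)
  -> stationarity OK
Primal feasibility (all g_i <= 0): OK
Dual feasibility (all lambda_i >= 0): OK
Complementary slackness (lambda_i * g_i(x) = 0 for all i): FAILS

Verdict: the first failing condition is complementary_slackness -> comp.

comp


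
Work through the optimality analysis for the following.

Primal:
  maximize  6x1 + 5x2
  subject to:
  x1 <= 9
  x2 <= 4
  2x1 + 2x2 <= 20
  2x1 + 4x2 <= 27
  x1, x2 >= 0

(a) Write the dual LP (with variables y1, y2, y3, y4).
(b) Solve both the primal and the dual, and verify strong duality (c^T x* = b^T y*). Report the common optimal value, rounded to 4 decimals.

The standard primal-dual pair for 'max c^T x s.t. A x <= b, x >= 0' is:
  Dual:  min b^T y  s.t.  A^T y >= c,  y >= 0.

So the dual LP is:
  minimize  9y1 + 4y2 + 20y3 + 27y4
  subject to:
    y1 + 2y3 + 2y4 >= 6
    y2 + 2y3 + 4y4 >= 5
    y1, y2, y3, y4 >= 0

Solving the primal: x* = (9, 1).
  primal value c^T x* = 59.
Solving the dual: y* = (1, 0, 2.5, 0).
  dual value b^T y* = 59.
Strong duality: c^T x* = b^T y*. Confirmed.

59


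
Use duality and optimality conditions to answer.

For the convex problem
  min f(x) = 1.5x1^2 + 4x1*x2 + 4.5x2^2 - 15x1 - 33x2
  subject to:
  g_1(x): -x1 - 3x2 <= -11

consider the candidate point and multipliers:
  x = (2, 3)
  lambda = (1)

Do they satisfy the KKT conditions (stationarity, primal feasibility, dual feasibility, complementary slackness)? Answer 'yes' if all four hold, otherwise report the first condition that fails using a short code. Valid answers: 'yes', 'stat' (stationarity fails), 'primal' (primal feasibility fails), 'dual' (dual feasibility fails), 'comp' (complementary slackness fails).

Gradient of f: grad f(x) = Q x + c = (3, 2)
Constraint values g_i(x) = a_i^T x - b_i:
  g_1((2, 3)) = 0
Stationarity residual: grad f(x) + sum_i lambda_i a_i = (2, -1)
  -> stationarity FAILS
Primal feasibility (all g_i <= 0): OK
Dual feasibility (all lambda_i >= 0): OK
Complementary slackness (lambda_i * g_i(x) = 0 for all i): OK

Verdict: the first failing condition is stationarity -> stat.

stat


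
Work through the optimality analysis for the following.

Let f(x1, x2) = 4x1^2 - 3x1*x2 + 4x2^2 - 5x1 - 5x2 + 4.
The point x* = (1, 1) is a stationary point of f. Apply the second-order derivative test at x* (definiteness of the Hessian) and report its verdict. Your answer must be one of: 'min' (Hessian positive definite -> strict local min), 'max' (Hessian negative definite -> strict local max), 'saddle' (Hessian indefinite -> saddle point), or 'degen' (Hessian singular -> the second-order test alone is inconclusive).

Compute the Hessian H = grad^2 f:
  H = [[8, -3], [-3, 8]]
Verify stationarity: grad f(x*) = H x* + g = (0, 0).
Eigenvalues of H: 5, 11.
Both eigenvalues > 0, so H is positive definite -> x* is a strict local min.

min


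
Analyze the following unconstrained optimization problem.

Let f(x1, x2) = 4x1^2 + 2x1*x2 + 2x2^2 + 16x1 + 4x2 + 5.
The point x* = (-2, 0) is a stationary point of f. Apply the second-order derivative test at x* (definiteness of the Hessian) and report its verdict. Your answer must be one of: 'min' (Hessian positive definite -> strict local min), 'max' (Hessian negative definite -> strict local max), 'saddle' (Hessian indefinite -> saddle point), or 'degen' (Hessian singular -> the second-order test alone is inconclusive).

Compute the Hessian H = grad^2 f:
  H = [[8, 2], [2, 4]]
Verify stationarity: grad f(x*) = H x* + g = (0, 0).
Eigenvalues of H: 3.1716, 8.8284.
Both eigenvalues > 0, so H is positive definite -> x* is a strict local min.

min


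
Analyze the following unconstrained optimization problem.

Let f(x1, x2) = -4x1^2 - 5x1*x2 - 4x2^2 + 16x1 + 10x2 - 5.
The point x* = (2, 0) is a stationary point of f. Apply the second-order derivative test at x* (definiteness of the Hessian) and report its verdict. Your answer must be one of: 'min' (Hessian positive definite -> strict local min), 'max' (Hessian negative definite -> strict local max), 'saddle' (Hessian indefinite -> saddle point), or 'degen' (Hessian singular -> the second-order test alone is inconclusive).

Compute the Hessian H = grad^2 f:
  H = [[-8, -5], [-5, -8]]
Verify stationarity: grad f(x*) = H x* + g = (0, 0).
Eigenvalues of H: -13, -3.
Both eigenvalues < 0, so H is negative definite -> x* is a strict local max.

max


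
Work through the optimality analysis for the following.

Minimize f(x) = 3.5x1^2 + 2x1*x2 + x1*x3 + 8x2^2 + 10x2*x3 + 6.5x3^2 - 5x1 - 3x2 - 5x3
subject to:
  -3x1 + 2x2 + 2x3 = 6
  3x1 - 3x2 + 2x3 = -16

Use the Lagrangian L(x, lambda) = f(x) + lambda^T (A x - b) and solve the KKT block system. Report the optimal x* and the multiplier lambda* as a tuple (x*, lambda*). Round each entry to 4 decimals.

Form the Lagrangian:
  L(x, lambda) = (1/2) x^T Q x + c^T x + lambda^T (A x - b)
Stationarity (grad_x L = 0): Q x + c + A^T lambda = 0.
Primal feasibility: A x = b.

This gives the KKT block system:
  [ Q   A^T ] [ x     ]   [-c ]
  [ A    0  ] [ lambda ] = [ b ]

Solving the linear system:
  x*      = (-1.6599, 2.4081, -1.898)
  lambda* = (-0.4704, 4.0966)
  f(x*)   = 39.4662

x* = (-1.6599, 2.4081, -1.898), lambda* = (-0.4704, 4.0966)


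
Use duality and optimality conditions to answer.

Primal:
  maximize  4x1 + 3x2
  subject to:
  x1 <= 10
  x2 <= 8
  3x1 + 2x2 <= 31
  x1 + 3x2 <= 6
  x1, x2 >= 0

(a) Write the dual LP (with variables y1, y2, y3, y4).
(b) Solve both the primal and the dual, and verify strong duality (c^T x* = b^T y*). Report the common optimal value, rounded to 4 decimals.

The standard primal-dual pair for 'max c^T x s.t. A x <= b, x >= 0' is:
  Dual:  min b^T y  s.t.  A^T y >= c,  y >= 0.

So the dual LP is:
  minimize  10y1 + 8y2 + 31y3 + 6y4
  subject to:
    y1 + 3y3 + y4 >= 4
    y2 + 2y3 + 3y4 >= 3
    y1, y2, y3, y4 >= 0

Solving the primal: x* = (6, 0).
  primal value c^T x* = 24.
Solving the dual: y* = (0, 0, 0, 4).
  dual value b^T y* = 24.
Strong duality: c^T x* = b^T y*. Confirmed.

24


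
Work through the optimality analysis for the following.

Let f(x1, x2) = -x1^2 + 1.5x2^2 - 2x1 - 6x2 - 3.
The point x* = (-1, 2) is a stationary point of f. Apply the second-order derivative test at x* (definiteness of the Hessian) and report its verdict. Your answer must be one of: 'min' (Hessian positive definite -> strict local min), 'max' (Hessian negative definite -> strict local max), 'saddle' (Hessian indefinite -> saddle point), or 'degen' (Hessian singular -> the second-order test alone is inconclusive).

Compute the Hessian H = grad^2 f:
  H = [[-2, 0], [0, 3]]
Verify stationarity: grad f(x*) = H x* + g = (0, 0).
Eigenvalues of H: -2, 3.
Eigenvalues have mixed signs, so H is indefinite -> x* is a saddle point.

saddle


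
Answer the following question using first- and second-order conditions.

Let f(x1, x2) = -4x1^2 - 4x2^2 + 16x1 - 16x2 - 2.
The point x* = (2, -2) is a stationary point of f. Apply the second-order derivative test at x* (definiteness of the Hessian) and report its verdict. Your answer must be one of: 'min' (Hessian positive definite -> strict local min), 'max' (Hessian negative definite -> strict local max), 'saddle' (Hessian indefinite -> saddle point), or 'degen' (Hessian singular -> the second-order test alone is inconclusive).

Compute the Hessian H = grad^2 f:
  H = [[-8, 0], [0, -8]]
Verify stationarity: grad f(x*) = H x* + g = (0, 0).
Eigenvalues of H: -8, -8.
Both eigenvalues < 0, so H is negative definite -> x* is a strict local max.

max


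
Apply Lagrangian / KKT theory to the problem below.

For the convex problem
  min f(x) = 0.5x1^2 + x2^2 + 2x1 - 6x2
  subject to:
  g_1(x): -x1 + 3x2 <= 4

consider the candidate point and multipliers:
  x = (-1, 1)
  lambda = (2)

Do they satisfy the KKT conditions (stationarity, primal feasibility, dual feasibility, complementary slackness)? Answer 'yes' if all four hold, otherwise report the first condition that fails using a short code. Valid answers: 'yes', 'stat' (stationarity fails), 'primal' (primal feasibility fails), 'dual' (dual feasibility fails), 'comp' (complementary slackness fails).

Gradient of f: grad f(x) = Q x + c = (1, -4)
Constraint values g_i(x) = a_i^T x - b_i:
  g_1((-1, 1)) = 0
Stationarity residual: grad f(x) + sum_i lambda_i a_i = (-1, 2)
  -> stationarity FAILS
Primal feasibility (all g_i <= 0): OK
Dual feasibility (all lambda_i >= 0): OK
Complementary slackness (lambda_i * g_i(x) = 0 for all i): OK

Verdict: the first failing condition is stationarity -> stat.

stat


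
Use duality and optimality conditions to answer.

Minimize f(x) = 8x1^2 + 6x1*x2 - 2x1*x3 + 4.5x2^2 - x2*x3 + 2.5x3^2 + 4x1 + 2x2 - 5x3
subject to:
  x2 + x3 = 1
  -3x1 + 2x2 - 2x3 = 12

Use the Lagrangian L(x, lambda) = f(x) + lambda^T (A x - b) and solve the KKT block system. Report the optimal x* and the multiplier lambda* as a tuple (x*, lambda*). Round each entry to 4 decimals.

Form the Lagrangian:
  L(x, lambda) = (1/2) x^T Q x + c^T x + lambda^T (A x - b)
Stationarity (grad_x L = 0): Q x + c + A^T lambda = 0.
Primal feasibility: A x = b.

This gives the KKT block system:
  [ Q   A^T ] [ x     ]   [-c ]
  [ A    0  ] [ lambda ] = [ b ]

Solving the linear system:
  x*      = (-1.9662, 2.0253, -1.0253)
  lambda* = (-0.6182, -4.4189)
  f(x*)   = 27.4789

x* = (-1.9662, 2.0253, -1.0253), lambda* = (-0.6182, -4.4189)


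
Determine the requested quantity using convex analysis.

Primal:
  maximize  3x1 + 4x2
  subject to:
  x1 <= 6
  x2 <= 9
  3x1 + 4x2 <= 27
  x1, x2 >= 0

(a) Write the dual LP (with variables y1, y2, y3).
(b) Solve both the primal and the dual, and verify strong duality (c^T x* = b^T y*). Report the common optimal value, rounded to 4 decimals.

The standard primal-dual pair for 'max c^T x s.t. A x <= b, x >= 0' is:
  Dual:  min b^T y  s.t.  A^T y >= c,  y >= 0.

So the dual LP is:
  minimize  6y1 + 9y2 + 27y3
  subject to:
    y1 + 3y3 >= 3
    y2 + 4y3 >= 4
    y1, y2, y3 >= 0

Solving the primal: x* = (0, 6.75).
  primal value c^T x* = 27.
Solving the dual: y* = (0, 0, 1).
  dual value b^T y* = 27.
Strong duality: c^T x* = b^T y*. Confirmed.

27


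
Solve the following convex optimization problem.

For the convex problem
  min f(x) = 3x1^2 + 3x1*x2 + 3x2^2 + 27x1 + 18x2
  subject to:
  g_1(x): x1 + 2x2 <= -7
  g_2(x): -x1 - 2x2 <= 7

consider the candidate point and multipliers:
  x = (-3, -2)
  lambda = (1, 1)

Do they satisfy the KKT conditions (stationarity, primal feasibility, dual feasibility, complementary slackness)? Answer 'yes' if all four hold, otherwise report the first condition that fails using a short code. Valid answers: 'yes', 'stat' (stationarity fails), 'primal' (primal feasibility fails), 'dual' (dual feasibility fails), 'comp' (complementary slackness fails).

Gradient of f: grad f(x) = Q x + c = (3, -3)
Constraint values g_i(x) = a_i^T x - b_i:
  g_1((-3, -2)) = 0
  g_2((-3, -2)) = 0
Stationarity residual: grad f(x) + sum_i lambda_i a_i = (3, -3)
  -> stationarity FAILS
Primal feasibility (all g_i <= 0): OK
Dual feasibility (all lambda_i >= 0): OK
Complementary slackness (lambda_i * g_i(x) = 0 for all i): OK

Verdict: the first failing condition is stationarity -> stat.

stat
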